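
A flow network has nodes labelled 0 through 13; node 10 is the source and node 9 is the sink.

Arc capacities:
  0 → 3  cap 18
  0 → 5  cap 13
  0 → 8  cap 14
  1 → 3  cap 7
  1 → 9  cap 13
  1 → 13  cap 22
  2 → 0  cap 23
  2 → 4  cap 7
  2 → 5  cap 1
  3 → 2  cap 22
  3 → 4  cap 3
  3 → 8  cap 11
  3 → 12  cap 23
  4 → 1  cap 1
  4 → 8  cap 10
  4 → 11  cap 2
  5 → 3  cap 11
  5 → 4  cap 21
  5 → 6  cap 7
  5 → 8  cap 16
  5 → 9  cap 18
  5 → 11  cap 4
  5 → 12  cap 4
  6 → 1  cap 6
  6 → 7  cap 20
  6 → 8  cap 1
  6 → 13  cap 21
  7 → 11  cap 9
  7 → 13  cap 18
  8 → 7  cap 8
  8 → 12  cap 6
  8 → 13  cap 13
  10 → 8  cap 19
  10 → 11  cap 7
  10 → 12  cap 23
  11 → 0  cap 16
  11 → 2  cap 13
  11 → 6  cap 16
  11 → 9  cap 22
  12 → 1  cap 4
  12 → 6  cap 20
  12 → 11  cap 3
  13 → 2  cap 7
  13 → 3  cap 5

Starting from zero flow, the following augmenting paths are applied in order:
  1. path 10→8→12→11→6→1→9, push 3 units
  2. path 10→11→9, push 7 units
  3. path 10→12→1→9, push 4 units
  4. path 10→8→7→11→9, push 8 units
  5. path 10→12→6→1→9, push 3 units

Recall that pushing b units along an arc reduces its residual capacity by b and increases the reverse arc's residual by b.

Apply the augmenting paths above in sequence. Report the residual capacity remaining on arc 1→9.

after path 1 (10→8→12→11→6→1→9, push 3): res(1,9)=10
after path 2 (10→11→9, push 7): res(1,9)=10
after path 3 (10→12→1→9, push 4): res(1,9)=6
after path 4 (10→8→7→11→9, push 8): res(1,9)=6
after path 5 (10→12→6→1→9, push 3): res(1,9)=3

Residual capacity of (1,9): 3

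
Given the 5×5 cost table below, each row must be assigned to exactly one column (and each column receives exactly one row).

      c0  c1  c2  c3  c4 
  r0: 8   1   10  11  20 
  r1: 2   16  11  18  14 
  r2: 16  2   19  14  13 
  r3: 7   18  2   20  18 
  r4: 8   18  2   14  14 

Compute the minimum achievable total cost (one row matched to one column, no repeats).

optimal assignment: row0→col3 (cost 11), row1→col0 (cost 2), row2→col1 (cost 2), row3→col2 (cost 2), row4→col4 (cost 14)
total = 11 + 2 + 2 + 2 + 14 = 31

Minimum assignment cost: 31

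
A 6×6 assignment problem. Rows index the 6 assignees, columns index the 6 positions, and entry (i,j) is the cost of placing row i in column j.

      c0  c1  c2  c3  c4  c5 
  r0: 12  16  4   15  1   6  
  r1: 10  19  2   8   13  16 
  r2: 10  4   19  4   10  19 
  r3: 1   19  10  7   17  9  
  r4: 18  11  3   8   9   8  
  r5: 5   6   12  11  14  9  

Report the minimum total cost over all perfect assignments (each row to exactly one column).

Minimum assignment cost: 22

optimal assignment: row0→col4 (cost 1), row1→col2 (cost 2), row2→col3 (cost 4), row3→col0 (cost 1), row4→col5 (cost 8), row5→col1 (cost 6)
total = 1 + 2 + 4 + 1 + 8 + 6 = 22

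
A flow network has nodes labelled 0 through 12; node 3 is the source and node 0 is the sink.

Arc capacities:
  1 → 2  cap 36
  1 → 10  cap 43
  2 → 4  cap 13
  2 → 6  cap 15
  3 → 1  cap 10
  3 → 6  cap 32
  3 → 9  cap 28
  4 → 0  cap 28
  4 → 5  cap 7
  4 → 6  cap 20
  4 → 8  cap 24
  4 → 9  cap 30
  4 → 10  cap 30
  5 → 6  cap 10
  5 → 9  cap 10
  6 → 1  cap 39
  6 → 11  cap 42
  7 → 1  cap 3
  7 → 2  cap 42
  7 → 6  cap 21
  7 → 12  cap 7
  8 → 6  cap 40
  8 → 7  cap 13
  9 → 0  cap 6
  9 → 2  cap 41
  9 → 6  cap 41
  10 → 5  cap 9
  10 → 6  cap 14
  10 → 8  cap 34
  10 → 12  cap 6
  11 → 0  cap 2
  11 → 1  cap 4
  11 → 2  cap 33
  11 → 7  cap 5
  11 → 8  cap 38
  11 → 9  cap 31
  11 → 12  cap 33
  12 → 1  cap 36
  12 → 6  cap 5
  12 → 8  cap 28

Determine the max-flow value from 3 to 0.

Maximum flow value: 21

augment #1: 3→9→0 bottleneck 6, total now 6
augment #2: 3→6→11→0 bottleneck 2, total now 8
augment #3: 3→1→2→4→0 bottleneck 10, total now 18
augment #4: 3→9→2→4→0 bottleneck 3, total now 21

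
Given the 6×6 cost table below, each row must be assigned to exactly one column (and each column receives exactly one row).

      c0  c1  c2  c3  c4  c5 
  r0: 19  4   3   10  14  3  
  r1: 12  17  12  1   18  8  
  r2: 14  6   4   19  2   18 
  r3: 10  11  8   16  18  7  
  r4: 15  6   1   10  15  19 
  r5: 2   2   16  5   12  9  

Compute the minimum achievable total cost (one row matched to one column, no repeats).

optimal assignment: row0→col1 (cost 4), row1→col3 (cost 1), row2→col4 (cost 2), row3→col5 (cost 7), row4→col2 (cost 1), row5→col0 (cost 2)
total = 4 + 1 + 2 + 7 + 1 + 2 = 17

Minimum assignment cost: 17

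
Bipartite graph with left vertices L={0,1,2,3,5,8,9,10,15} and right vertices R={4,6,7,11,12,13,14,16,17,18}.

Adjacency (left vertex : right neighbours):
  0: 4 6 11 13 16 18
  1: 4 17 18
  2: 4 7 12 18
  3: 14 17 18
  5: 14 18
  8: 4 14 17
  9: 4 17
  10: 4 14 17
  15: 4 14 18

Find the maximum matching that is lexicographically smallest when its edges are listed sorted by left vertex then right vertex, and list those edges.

|M| = 6 (so the lex-smallest maximum matching has 6 edges)
process left vertices in ascending order; for each, take the smallest-labelled available neighbour that still permits 6 edges overall, or leave it unmatched if none does
lex-smallest matching: {0-6, 1-4, 2-7, 3-14, 5-18, 8-17}

Lex-smallest maximum matching: {(0,6), (1,4), (2,7), (3,14), (5,18), (8,17)}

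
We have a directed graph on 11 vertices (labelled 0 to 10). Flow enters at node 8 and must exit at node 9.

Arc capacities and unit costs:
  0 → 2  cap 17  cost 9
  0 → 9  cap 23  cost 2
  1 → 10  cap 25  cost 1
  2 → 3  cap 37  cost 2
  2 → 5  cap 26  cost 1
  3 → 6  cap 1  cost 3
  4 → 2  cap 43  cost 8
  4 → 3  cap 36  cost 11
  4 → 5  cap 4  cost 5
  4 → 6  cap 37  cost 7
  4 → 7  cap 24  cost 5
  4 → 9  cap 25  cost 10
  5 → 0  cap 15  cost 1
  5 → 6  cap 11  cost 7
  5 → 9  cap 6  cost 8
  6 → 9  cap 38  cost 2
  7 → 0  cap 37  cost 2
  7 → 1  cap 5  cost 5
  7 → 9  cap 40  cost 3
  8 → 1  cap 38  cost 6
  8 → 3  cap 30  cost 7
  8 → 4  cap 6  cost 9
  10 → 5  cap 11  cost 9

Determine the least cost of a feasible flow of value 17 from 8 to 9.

Minimum cost for 17 units: 304

shortest-cost path #1: 8→3→6→9 push 1 @ unit cost 12 (adds 12)
shortest-cost path #2: 8→4→7→9 push 6 @ unit cost 17 (adds 102)
shortest-cost path #3: 8→1→10→5→0→9 push 10 @ unit cost 19 (adds 190)
total cost = 304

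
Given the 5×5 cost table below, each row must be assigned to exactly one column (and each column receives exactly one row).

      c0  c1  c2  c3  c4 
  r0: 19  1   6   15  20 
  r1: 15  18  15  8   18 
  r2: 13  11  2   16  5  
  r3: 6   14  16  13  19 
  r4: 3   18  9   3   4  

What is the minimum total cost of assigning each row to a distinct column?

optimal assignment: row0→col1 (cost 1), row1→col3 (cost 8), row2→col2 (cost 2), row3→col0 (cost 6), row4→col4 (cost 4)
total = 1 + 8 + 2 + 6 + 4 = 21

Minimum assignment cost: 21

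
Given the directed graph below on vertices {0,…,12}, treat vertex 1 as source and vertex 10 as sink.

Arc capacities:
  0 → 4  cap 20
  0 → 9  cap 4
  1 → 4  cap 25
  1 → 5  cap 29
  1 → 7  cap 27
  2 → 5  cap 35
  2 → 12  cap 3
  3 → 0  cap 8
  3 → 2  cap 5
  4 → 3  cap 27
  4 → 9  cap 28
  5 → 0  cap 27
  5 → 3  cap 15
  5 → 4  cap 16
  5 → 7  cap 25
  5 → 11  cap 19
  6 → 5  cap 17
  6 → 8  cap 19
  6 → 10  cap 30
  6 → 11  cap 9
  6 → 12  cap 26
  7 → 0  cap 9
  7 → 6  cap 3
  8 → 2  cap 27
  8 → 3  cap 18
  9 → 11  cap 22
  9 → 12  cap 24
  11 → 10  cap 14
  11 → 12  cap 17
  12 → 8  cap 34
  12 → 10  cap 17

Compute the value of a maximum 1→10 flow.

augment #1: 1→5→11→10 bottleneck 14, total now 14
augment #2: 1→7→6→10 bottleneck 3, total now 17
augment #3: 1→4→9→12→10 bottleneck 17, total now 34

Maximum flow value: 34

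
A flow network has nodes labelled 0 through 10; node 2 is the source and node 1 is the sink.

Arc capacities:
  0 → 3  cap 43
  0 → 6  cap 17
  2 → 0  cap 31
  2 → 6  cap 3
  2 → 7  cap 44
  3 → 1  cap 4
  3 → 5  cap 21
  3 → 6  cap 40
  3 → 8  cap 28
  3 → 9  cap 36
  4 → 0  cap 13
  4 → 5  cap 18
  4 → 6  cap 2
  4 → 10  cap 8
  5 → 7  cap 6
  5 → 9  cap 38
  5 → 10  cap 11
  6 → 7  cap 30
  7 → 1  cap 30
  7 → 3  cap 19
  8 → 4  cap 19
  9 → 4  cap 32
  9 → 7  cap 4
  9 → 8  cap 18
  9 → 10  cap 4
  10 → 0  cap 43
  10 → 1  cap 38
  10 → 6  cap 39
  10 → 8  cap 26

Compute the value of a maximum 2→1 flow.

Maximum flow value: 57

augment #1: 2→7→1 bottleneck 30, total now 30
augment #2: 2→0→3→1 bottleneck 4, total now 34
augment #3: 2→0→3→5→10→1 bottleneck 11, total now 45
augment #4: 2→0→3→9→10→1 bottleneck 4, total now 49
augment #5: 2→0→3→8→4→10→1 bottleneck 8, total now 57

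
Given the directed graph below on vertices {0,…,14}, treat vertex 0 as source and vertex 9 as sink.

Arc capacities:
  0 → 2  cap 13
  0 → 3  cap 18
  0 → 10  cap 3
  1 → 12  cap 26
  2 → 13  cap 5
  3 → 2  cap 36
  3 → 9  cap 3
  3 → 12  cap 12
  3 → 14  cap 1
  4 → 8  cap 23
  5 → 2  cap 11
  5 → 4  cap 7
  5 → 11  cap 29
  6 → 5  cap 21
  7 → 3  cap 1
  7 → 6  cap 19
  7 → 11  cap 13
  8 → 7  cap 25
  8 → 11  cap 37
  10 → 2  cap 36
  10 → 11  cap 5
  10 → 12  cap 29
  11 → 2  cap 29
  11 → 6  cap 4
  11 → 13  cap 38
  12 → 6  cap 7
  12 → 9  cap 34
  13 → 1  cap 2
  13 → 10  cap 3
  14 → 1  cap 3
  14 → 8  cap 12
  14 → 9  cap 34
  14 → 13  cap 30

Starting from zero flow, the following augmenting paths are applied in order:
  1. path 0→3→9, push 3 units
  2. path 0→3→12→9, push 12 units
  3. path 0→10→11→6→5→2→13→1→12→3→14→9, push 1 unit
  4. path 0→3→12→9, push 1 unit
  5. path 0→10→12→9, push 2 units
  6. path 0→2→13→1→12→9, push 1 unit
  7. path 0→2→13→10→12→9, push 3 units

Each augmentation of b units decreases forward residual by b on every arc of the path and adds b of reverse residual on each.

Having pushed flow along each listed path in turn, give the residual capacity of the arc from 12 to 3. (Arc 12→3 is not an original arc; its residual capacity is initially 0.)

Residual capacity of (12,3): 12

after path 1 (0→3→9, push 3): res(12,3)=0
after path 2 (0→3→12→9, push 12): res(12,3)=12
after path 3 (0→10→11→6→5→2→13→1→12→3→14→9, push 1): res(12,3)=11
after path 4 (0→3→12→9, push 1): res(12,3)=12
after path 5 (0→10→12→9, push 2): res(12,3)=12
after path 6 (0→2→13→1→12→9, push 1): res(12,3)=12
after path 7 (0→2→13→10→12→9, push 3): res(12,3)=12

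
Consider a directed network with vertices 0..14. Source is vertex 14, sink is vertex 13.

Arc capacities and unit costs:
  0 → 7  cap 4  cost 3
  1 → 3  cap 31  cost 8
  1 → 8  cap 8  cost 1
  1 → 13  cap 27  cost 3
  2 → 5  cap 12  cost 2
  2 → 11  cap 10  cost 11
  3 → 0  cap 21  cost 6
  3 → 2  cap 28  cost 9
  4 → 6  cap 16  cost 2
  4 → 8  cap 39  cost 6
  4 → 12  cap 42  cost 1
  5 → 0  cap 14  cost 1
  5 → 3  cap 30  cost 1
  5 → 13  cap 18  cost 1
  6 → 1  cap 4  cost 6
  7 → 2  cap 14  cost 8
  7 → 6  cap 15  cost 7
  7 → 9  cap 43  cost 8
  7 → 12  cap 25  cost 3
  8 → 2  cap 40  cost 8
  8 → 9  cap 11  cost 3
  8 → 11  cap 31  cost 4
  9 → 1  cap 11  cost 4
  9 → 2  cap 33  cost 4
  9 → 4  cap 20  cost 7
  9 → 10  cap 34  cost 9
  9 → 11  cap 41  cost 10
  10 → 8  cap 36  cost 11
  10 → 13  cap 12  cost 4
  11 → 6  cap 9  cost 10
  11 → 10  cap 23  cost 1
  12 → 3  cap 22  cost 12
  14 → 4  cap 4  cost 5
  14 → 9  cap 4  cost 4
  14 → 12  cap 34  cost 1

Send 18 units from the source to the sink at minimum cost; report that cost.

shortest-cost path #1: 14→9→1→13 push 4 @ unit cost 11 (adds 44)
shortest-cost path #2: 14→4→6→1→13 push 4 @ unit cost 16 (adds 64)
shortest-cost path #3: 14→12→3→2→5→13 push 10 @ unit cost 25 (adds 250)
total cost = 358

Minimum cost for 18 units: 358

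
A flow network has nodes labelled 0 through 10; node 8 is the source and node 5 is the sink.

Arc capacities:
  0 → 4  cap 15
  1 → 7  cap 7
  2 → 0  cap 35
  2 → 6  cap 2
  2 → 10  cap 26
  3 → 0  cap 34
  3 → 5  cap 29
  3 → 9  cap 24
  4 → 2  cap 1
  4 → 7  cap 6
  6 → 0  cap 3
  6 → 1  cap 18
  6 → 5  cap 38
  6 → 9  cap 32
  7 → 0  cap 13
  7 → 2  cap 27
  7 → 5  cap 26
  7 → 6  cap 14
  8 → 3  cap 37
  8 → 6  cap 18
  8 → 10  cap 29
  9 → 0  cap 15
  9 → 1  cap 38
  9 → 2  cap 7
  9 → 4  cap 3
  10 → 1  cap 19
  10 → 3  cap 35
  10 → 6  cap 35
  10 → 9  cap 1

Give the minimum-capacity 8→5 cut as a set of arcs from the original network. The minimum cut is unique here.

augment #1: 8→3→5 push 29
augment #2: 8→6→5 push 18
augment #3: 8→10→6→5 push 20
augment #4: 8→10→1→7→5 push 7
augment #5: 8→3→0→4→7→5 push 6
max flow = 80; residual-reachable set from 8 gives S-side
cut edges (S→T): {(1,7), (3,5), (4,7), (6,5)} total cap 80

Min-cut arcs: {(1,7), (3,5), (4,7), (6,5)} (total capacity 80)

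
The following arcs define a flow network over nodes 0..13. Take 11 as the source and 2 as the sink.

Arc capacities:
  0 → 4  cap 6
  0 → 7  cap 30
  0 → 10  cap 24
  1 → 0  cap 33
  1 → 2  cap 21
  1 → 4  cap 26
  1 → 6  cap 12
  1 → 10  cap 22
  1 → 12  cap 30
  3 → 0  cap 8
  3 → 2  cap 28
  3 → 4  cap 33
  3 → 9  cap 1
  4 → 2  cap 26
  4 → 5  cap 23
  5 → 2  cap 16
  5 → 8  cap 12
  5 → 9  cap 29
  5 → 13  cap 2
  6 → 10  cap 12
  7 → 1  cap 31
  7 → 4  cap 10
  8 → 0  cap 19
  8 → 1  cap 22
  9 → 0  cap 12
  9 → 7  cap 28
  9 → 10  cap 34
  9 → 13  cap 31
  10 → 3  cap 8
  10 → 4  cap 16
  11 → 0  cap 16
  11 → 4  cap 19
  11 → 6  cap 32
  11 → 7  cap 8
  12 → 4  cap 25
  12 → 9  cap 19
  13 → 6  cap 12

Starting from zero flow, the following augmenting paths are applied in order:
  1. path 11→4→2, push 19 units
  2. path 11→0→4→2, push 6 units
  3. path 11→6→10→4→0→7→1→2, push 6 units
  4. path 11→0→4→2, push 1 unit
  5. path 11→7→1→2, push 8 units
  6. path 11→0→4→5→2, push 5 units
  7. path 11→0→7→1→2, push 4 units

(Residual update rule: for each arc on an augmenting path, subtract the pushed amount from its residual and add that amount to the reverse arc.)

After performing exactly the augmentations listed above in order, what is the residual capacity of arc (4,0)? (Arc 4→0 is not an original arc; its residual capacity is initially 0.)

Residual capacity of (4,0): 6

after path 1 (11→4→2, push 19): res(4,0)=0
after path 2 (11→0→4→2, push 6): res(4,0)=6
after path 3 (11→6→10→4→0→7→1→2, push 6): res(4,0)=0
after path 4 (11→0→4→2, push 1): res(4,0)=1
after path 5 (11→7→1→2, push 8): res(4,0)=1
after path 6 (11→0→4→5→2, push 5): res(4,0)=6
after path 7 (11→0→7→1→2, push 4): res(4,0)=6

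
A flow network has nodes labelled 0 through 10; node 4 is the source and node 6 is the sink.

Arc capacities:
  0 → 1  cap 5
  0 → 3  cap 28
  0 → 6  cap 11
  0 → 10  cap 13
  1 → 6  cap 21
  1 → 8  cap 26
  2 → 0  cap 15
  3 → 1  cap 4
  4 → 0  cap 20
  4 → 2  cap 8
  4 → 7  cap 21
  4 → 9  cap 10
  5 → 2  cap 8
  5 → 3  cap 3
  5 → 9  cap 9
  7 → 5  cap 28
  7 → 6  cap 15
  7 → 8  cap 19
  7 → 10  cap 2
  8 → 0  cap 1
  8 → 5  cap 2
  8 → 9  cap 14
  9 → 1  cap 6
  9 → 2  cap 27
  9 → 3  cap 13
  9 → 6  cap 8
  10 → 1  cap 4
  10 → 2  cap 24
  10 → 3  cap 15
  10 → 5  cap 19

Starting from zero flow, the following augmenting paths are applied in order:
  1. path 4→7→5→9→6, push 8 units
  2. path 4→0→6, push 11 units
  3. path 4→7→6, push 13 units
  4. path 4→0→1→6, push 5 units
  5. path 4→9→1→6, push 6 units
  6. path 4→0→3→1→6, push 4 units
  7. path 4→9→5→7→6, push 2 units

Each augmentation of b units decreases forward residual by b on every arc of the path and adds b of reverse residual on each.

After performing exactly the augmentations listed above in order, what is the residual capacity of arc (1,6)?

after path 1 (4→7→5→9→6, push 8): res(1,6)=21
after path 2 (4→0→6, push 11): res(1,6)=21
after path 3 (4→7→6, push 13): res(1,6)=21
after path 4 (4→0→1→6, push 5): res(1,6)=16
after path 5 (4→9→1→6, push 6): res(1,6)=10
after path 6 (4→0→3→1→6, push 4): res(1,6)=6
after path 7 (4→9→5→7→6, push 2): res(1,6)=6

Residual capacity of (1,6): 6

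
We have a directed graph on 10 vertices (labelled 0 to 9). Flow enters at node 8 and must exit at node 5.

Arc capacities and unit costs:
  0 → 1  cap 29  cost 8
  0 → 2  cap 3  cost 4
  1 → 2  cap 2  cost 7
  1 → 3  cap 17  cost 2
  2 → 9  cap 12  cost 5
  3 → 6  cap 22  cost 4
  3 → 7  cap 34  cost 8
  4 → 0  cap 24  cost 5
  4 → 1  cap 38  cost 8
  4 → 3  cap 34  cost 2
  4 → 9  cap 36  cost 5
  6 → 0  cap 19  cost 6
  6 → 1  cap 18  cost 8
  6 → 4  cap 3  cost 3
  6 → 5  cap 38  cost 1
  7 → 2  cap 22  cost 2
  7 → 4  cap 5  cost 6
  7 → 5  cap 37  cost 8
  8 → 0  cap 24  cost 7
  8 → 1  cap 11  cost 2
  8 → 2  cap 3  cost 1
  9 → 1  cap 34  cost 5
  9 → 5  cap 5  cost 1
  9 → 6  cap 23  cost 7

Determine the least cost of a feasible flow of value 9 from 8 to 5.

Minimum cost for 9 units: 75

shortest-cost path #1: 8→2→9→5 push 3 @ unit cost 7 (adds 21)
shortest-cost path #2: 8→1→3→6→5 push 6 @ unit cost 9 (adds 54)
total cost = 75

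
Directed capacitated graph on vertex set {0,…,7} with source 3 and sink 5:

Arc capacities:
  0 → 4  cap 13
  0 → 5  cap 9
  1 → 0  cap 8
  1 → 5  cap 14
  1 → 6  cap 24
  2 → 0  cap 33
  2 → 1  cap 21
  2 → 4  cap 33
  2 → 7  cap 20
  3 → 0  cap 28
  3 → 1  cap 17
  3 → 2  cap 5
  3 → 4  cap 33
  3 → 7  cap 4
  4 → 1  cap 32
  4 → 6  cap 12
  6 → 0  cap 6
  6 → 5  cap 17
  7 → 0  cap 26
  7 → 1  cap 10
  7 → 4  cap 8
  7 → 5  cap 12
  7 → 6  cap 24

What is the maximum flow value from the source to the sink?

Maximum flow value: 49

augment #1: 3→0→5 bottleneck 9, total now 9
augment #2: 3→1→5 bottleneck 14, total now 23
augment #3: 3→7→5 bottleneck 4, total now 27
augment #4: 3→1→6→5 bottleneck 3, total now 30
augment #5: 3→2→7→5 bottleneck 5, total now 35
augment #6: 3→4→6→5 bottleneck 12, total now 47
augment #7: 3→4→1→6→5 bottleneck 2, total now 49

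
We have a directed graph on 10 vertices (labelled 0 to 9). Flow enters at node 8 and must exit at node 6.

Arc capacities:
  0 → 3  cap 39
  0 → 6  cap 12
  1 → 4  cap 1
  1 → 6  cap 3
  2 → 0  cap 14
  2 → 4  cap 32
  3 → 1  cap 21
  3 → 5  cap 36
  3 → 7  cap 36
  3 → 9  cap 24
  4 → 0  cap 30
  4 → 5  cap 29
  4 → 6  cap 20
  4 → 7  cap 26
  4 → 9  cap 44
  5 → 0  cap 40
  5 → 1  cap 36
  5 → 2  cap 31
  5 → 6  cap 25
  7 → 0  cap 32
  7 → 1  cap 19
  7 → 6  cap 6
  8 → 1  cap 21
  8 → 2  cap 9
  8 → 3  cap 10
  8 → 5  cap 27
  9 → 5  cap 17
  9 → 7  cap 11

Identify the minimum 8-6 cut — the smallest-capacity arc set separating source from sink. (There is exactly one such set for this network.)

augment #1: 8→1→6 push 3
augment #2: 8→5→6 push 25
augment #3: 8→1→4→6 push 1
augment #4: 8→2→0→6 push 9
augment #5: 8→3→7→6 push 6
augment #6: 8→5→0→6 push 2
augment #7: 8→3→5→0→6 push 1
augment #8: 8→3→5→2→4→6 push 3
max flow = 50; residual-reachable set from 8 gives S-side
cut edges (S→T): {(1,4), (1,6), (8,2), (8,3), (8,5)} total cap 50

Min-cut arcs: {(1,4), (1,6), (8,2), (8,3), (8,5)} (total capacity 50)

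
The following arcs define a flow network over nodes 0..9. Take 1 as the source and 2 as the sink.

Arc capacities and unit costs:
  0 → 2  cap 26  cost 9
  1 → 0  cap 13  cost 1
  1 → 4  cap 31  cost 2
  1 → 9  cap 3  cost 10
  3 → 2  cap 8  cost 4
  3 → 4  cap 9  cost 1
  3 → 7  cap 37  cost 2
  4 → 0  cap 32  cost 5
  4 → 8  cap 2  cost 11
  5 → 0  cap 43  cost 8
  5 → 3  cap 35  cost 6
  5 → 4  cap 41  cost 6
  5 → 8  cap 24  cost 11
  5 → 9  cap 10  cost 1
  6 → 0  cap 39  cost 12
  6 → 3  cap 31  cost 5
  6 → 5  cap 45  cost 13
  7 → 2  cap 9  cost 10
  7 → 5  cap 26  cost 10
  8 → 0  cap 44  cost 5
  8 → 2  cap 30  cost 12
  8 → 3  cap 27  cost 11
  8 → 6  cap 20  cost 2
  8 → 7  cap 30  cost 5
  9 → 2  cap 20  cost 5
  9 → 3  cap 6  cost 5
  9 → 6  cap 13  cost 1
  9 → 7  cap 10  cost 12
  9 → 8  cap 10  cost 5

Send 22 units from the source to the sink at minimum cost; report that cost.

shortest-cost path #1: 1→0→2 push 13 @ unit cost 10 (adds 130)
shortest-cost path #2: 1→9→2 push 3 @ unit cost 15 (adds 45)
shortest-cost path #3: 1→4→0→2 push 6 @ unit cost 16 (adds 96)
total cost = 271

Minimum cost for 22 units: 271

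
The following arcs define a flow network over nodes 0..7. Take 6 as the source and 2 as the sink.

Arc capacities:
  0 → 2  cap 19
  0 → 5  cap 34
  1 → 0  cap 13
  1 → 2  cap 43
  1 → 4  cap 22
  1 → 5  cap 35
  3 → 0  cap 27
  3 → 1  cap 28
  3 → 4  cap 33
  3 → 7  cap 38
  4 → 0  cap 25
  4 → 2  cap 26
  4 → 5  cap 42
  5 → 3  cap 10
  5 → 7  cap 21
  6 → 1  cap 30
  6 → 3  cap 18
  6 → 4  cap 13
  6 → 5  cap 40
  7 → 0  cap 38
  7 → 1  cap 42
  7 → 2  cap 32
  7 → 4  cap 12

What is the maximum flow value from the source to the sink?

augment #1: 6→1→2 bottleneck 30, total now 30
augment #2: 6→4→2 bottleneck 13, total now 43
augment #3: 6→3→0→2 bottleneck 18, total now 61
augment #4: 6→5→7→2 bottleneck 21, total now 82
augment #5: 6→5→3→0→2 bottleneck 1, total now 83
augment #6: 6→5→3→1→2 bottleneck 9, total now 92

Maximum flow value: 92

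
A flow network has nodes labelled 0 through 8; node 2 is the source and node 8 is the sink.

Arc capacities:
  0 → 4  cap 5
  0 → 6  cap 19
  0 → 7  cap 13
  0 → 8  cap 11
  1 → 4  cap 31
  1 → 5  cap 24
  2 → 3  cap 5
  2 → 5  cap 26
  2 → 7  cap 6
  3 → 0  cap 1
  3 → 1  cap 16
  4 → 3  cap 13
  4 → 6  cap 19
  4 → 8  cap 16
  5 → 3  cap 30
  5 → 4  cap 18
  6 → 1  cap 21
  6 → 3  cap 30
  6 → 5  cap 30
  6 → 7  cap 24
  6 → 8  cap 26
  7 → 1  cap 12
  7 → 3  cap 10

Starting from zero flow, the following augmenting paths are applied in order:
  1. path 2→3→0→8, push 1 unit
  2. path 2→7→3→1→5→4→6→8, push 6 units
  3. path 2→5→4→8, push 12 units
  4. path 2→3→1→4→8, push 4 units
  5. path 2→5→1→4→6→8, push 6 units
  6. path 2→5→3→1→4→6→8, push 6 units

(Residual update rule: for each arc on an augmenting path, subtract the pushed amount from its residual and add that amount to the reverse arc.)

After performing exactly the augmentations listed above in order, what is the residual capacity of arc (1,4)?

after path 1 (2→3→0→8, push 1): res(1,4)=31
after path 2 (2→7→3→1→5→4→6→8, push 6): res(1,4)=31
after path 3 (2→5→4→8, push 12): res(1,4)=31
after path 4 (2→3→1→4→8, push 4): res(1,4)=27
after path 5 (2→5→1→4→6→8, push 6): res(1,4)=21
after path 6 (2→5→3→1→4→6→8, push 6): res(1,4)=15

Residual capacity of (1,4): 15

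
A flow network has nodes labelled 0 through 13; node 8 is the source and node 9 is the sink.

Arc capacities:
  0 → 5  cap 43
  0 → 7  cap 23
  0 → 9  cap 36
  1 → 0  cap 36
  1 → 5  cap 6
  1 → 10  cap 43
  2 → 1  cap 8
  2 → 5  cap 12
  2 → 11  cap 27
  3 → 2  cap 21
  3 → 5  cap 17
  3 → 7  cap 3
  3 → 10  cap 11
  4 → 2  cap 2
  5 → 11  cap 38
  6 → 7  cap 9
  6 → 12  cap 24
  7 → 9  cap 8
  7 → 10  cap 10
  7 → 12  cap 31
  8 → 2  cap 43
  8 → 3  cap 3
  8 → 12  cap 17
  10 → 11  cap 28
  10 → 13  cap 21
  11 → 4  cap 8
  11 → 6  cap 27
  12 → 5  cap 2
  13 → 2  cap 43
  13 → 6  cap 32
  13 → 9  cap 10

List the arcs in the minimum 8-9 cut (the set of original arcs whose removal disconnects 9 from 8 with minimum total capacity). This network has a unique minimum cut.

Min-cut arcs: {(2,1), (6,7), (8,3)} (total capacity 20)

augment #1: 8→3→7→9 push 3
augment #2: 8→2→1→0→9 push 8
augment #3: 8→2→11→6→7→9 push 5
augment #4: 8→2→11→6→7→10→13→9 push 4
max flow = 20; residual-reachable set from 8 gives S-side
cut edges (S→T): {(2,1), (6,7), (8,3)} total cap 20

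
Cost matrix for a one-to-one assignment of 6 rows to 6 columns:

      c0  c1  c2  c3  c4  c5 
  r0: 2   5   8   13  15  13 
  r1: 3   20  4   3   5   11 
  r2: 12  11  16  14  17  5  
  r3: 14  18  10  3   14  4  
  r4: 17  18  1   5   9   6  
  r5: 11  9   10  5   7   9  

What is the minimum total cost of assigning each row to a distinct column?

optimal assignment: row0→col1 (cost 5), row1→col0 (cost 3), row2→col5 (cost 5), row3→col3 (cost 3), row4→col2 (cost 1), row5→col4 (cost 7)
total = 5 + 3 + 5 + 3 + 1 + 7 = 24

Minimum assignment cost: 24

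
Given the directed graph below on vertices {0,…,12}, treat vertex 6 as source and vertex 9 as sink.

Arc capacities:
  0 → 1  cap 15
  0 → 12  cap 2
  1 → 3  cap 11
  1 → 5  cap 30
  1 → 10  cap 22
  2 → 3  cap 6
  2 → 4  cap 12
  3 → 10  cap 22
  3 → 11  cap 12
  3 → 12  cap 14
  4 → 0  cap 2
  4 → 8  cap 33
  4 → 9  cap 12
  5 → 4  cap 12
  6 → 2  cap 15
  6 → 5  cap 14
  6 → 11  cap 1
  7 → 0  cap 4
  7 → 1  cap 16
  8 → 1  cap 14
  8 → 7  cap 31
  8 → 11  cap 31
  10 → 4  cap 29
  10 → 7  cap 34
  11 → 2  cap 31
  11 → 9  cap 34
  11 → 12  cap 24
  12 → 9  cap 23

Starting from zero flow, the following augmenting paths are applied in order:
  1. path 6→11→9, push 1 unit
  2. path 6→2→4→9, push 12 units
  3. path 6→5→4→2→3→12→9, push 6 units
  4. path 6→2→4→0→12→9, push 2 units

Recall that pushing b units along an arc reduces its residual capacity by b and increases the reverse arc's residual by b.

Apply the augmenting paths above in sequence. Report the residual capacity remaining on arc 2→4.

after path 1 (6→11→9, push 1): res(2,4)=12
after path 2 (6→2→4→9, push 12): res(2,4)=0
after path 3 (6→5→4→2→3→12→9, push 6): res(2,4)=6
after path 4 (6→2→4→0→12→9, push 2): res(2,4)=4

Residual capacity of (2,4): 4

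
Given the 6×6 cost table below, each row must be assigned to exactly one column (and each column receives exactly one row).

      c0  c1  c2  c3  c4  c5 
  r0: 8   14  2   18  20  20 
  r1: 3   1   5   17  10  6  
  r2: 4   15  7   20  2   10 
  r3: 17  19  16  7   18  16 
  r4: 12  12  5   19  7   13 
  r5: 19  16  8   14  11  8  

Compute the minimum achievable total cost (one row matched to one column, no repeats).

Minimum assignment cost: 29

optimal assignment: row0→col2 (cost 2), row1→col1 (cost 1), row2→col0 (cost 4), row3→col3 (cost 7), row4→col4 (cost 7), row5→col5 (cost 8)
total = 2 + 1 + 4 + 7 + 7 + 8 = 29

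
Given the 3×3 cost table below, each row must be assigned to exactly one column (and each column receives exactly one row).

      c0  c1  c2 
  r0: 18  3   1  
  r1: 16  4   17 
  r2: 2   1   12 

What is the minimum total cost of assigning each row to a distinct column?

Minimum assignment cost: 7

optimal assignment: row0→col2 (cost 1), row1→col1 (cost 4), row2→col0 (cost 2)
total = 1 + 4 + 2 = 7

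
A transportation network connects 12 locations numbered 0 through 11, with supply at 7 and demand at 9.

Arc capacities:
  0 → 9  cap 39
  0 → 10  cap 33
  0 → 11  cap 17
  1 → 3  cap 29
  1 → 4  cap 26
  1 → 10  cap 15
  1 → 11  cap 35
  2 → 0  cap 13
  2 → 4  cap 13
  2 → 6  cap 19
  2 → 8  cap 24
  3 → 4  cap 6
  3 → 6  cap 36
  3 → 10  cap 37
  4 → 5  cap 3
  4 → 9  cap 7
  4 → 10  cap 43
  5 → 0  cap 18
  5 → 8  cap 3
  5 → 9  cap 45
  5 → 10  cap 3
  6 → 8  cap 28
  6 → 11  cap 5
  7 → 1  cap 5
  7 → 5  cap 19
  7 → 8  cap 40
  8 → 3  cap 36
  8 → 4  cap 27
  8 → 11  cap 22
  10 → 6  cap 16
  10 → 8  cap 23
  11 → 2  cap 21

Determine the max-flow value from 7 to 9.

augment #1: 7→5→9 bottleneck 19, total now 19
augment #2: 7→1→4→9 bottleneck 5, total now 24
augment #3: 7→8→4→9 bottleneck 2, total now 26
augment #4: 7→8→4→5→9 bottleneck 3, total now 29
augment #5: 7→8→11→2→0→9 bottleneck 13, total now 42

Maximum flow value: 42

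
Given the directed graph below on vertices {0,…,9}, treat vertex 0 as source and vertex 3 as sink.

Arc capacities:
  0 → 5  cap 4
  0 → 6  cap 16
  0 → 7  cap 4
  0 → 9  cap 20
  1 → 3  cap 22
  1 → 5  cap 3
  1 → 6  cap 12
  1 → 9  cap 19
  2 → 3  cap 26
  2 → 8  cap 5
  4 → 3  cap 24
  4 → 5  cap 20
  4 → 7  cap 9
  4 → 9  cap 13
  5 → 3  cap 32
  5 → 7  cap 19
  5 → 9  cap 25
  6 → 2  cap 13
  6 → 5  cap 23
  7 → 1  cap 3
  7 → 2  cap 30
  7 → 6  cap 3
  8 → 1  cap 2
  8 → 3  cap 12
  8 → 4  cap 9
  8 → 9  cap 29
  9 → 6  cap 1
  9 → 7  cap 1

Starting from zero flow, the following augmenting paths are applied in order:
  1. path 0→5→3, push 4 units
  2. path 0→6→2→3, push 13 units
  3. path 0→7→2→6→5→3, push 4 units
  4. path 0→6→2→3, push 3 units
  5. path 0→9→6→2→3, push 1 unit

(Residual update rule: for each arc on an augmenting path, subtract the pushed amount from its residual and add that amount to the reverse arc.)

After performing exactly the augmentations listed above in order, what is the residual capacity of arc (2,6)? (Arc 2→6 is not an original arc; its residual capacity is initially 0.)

Residual capacity of (2,6): 13

after path 1 (0→5→3, push 4): res(2,6)=0
after path 2 (0→6→2→3, push 13): res(2,6)=13
after path 3 (0→7→2→6→5→3, push 4): res(2,6)=9
after path 4 (0→6→2→3, push 3): res(2,6)=12
after path 5 (0→9→6→2→3, push 1): res(2,6)=13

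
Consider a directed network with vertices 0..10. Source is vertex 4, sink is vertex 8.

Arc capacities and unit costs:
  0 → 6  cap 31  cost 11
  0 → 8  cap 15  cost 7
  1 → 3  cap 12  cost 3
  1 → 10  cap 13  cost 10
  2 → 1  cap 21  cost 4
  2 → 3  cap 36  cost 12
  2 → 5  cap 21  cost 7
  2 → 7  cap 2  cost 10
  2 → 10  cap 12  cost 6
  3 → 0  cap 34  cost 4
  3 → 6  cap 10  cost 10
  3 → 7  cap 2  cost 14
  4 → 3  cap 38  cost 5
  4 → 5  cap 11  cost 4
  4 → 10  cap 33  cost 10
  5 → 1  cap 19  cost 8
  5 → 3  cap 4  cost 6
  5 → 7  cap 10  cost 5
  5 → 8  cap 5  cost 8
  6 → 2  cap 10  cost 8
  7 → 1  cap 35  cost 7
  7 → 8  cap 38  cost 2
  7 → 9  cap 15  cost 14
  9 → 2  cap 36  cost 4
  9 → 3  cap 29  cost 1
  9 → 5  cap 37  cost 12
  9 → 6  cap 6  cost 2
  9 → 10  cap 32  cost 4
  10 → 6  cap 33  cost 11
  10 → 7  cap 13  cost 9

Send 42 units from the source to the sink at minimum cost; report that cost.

shortest-cost path #1: 4→5→7→8 push 10 @ unit cost 11 (adds 110)
shortest-cost path #2: 4→5→8 push 1 @ unit cost 12 (adds 12)
shortest-cost path #3: 4→3→0→8 push 15 @ unit cost 16 (adds 240)
shortest-cost path #4: 4→10→7→8 push 13 @ unit cost 21 (adds 273)
shortest-cost path #5: 4→3→7→8 push 2 @ unit cost 21 (adds 42)
shortest-cost path #6: 4→3→6→2→7→8 push 1 @ unit cost 35 (adds 35)
total cost = 712

Minimum cost for 42 units: 712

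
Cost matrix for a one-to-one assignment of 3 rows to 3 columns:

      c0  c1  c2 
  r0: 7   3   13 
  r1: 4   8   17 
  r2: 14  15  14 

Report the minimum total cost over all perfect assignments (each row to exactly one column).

Minimum assignment cost: 21

optimal assignment: row0→col1 (cost 3), row1→col0 (cost 4), row2→col2 (cost 14)
total = 3 + 4 + 14 = 21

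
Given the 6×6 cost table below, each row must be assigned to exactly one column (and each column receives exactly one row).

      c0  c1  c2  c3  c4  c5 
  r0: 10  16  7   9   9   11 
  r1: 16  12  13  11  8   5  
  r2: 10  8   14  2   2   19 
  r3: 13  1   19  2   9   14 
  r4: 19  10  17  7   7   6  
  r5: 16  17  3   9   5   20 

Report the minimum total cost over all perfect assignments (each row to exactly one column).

one of 2 optimal assignments: row0→col0 (cost 10), row1→col5 (cost 5), row2→col3 (cost 2), row3→col1 (cost 1), row4→col4 (cost 7), row5→col2 (cost 3)
total = 10 + 5 + 2 + 1 + 7 + 3 = 28

Minimum assignment cost: 28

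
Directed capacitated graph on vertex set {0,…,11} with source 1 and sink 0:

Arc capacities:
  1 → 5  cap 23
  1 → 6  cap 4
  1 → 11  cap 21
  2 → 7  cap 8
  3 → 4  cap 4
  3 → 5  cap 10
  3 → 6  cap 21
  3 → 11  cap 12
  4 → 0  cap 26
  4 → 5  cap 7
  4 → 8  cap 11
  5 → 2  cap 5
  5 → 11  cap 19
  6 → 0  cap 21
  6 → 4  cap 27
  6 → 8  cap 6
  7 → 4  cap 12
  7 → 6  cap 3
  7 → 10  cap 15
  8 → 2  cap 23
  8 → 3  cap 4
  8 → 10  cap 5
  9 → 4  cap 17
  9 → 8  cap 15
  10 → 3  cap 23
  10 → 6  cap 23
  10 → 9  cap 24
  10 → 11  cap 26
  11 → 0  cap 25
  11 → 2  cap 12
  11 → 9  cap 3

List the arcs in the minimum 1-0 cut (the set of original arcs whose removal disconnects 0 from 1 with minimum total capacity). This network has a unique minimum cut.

augment #1: 1→6→0 push 4
augment #2: 1→11→0 push 21
augment #3: 1→5→11→0 push 4
augment #4: 1→5→2→7→4→0 push 5
augment #5: 1→5→11→9→4→0 push 3
augment #6: 1→5→11→2→7→4→0 push 3
max flow = 40; residual-reachable set from 1 gives S-side
cut edges (S→T): {(1,6), (2,7), (11,0), (11,9)} total cap 40

Min-cut arcs: {(1,6), (2,7), (11,0), (11,9)} (total capacity 40)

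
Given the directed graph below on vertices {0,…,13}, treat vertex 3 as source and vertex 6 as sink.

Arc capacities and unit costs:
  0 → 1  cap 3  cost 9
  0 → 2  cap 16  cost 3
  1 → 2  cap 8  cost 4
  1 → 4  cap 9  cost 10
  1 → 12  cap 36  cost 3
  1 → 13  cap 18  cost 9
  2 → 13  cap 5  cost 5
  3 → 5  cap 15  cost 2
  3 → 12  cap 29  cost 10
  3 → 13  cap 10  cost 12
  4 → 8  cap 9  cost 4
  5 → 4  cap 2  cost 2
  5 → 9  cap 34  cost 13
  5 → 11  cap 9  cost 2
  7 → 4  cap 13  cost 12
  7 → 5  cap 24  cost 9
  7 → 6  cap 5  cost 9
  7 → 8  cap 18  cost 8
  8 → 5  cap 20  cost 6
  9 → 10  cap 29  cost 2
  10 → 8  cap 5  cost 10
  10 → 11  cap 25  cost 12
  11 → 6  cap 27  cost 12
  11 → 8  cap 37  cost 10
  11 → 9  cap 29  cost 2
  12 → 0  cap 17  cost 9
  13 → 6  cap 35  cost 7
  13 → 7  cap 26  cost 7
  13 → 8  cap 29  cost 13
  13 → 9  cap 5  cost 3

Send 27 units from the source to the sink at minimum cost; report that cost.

shortest-cost path #1: 3→5→11→6 push 9 @ unit cost 16 (adds 144)
shortest-cost path #2: 3→13→6 push 10 @ unit cost 19 (adds 190)
shortest-cost path #3: 3→12→0→2→13→6 push 5 @ unit cost 34 (adds 170)
shortest-cost path #4: 3→5→9→10→11→6 push 3 @ unit cost 41 (adds 123)
total cost = 627

Minimum cost for 27 units: 627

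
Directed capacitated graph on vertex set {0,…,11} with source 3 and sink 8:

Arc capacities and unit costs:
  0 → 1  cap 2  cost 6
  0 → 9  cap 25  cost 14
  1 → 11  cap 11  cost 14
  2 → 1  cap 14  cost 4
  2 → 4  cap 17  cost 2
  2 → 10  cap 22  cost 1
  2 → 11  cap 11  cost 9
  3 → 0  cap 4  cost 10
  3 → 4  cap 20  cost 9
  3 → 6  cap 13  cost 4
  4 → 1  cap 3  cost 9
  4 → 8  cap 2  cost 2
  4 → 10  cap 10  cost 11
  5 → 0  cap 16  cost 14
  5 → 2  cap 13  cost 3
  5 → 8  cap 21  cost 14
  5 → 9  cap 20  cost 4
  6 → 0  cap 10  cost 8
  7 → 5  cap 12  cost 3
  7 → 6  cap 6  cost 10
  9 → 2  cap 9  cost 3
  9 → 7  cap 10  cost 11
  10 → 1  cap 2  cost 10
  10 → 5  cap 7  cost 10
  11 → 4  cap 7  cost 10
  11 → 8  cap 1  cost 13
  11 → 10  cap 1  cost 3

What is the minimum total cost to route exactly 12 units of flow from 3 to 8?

shortest-cost path #1: 3→4→8 push 2 @ unit cost 11 (adds 22)
shortest-cost path #2: 3→0→1→11→8 push 1 @ unit cost 43 (adds 43)
shortest-cost path #3: 3→4→10→5→8 push 7 @ unit cost 44 (adds 308)
shortest-cost path #4: 3→0→9→7→5→8 push 2 @ unit cost 52 (adds 104)
total cost = 477

Minimum cost for 12 units: 477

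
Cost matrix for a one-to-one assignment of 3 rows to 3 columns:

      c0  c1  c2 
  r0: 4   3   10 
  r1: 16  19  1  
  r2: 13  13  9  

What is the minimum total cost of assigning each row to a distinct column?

Minimum assignment cost: 17

optimal assignment: row0→col1 (cost 3), row1→col2 (cost 1), row2→col0 (cost 13)
total = 3 + 1 + 13 = 17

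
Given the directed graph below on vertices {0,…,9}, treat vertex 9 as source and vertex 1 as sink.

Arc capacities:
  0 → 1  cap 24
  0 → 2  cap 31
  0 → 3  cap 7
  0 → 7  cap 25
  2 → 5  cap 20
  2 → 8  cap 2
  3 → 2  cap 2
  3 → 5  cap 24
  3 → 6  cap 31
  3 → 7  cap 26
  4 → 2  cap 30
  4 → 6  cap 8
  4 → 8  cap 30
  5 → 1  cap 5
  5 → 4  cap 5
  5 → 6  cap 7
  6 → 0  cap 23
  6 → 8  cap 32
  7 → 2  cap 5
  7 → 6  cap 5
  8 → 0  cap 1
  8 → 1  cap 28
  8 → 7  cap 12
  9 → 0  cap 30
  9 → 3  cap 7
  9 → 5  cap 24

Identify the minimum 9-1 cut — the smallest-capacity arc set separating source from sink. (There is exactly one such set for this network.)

Min-cut arcs: {(5,1), (5,4), (5,6), (9,0), (9,3)} (total capacity 54)

augment #1: 9→0→1 push 24
augment #2: 9→5→1 push 5
augment #3: 9→0→2→8→1 push 2
augment #4: 9→3→6→8→1 push 7
augment #5: 9→5→4→8→1 push 5
augment #6: 9→5→6→8→1 push 7
augment #7: 9→0→3→6→8→1 push 4
max flow = 54; residual-reachable set from 9 gives S-side
cut edges (S→T): {(5,1), (5,4), (5,6), (9,0), (9,3)} total cap 54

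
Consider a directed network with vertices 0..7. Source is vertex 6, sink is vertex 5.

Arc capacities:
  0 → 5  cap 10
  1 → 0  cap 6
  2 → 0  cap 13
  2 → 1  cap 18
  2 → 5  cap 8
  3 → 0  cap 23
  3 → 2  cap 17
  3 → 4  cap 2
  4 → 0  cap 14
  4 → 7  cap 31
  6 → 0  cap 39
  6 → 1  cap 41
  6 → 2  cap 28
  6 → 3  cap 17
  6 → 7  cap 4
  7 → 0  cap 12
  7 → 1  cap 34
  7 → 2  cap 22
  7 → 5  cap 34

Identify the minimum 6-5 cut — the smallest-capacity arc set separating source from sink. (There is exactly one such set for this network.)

augment #1: 6→0→5 push 10
augment #2: 6→2→5 push 8
augment #3: 6→7→5 push 4
augment #4: 6→3→4→7→5 push 2
max flow = 24; residual-reachable set from 6 gives S-side
cut edges (S→T): {(0,5), (2,5), (3,4), (6,7)} total cap 24

Min-cut arcs: {(0,5), (2,5), (3,4), (6,7)} (total capacity 24)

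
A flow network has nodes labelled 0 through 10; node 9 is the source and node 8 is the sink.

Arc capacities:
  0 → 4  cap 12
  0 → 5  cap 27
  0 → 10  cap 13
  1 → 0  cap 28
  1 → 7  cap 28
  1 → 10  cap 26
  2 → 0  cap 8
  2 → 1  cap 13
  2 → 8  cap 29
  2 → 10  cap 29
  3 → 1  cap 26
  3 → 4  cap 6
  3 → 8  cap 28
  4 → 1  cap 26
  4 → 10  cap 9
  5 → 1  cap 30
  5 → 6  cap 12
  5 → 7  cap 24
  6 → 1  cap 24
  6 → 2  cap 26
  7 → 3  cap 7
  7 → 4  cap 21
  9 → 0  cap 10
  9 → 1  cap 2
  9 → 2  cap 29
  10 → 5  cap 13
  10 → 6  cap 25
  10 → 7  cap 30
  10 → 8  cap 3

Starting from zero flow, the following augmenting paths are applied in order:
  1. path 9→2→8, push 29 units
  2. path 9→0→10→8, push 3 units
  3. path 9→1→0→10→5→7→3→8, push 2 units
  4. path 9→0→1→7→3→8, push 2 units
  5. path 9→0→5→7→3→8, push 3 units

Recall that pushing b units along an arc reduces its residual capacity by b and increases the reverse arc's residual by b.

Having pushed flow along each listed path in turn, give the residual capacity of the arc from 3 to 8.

Residual capacity of (3,8): 21

after path 1 (9→2→8, push 29): res(3,8)=28
after path 2 (9→0→10→8, push 3): res(3,8)=28
after path 3 (9→1→0→10→5→7→3→8, push 2): res(3,8)=26
after path 4 (9→0→1→7→3→8, push 2): res(3,8)=24
after path 5 (9→0→5→7→3→8, push 3): res(3,8)=21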